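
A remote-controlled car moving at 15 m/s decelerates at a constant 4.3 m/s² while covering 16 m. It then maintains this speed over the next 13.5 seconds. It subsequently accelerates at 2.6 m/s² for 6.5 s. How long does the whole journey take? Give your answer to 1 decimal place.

Phase 1 (decelerating): v₀ = 15.0 m/s, a = -4.3 m/s².
v² = v₀² + 2aΔx = 15.0² + 2·-4.3·16 = 87.4 → v = 9.35 m/s
t = (v − v₀)/a = (9.35 − 15.0)/-4.3 = 1.31 s

Phase 2 (constant speed): v₀ = 9.35 m/s, a = 0 m/s².
v = v₀ + at = 9.35 + (0)(13.5) = 9.35 m/s
Δx = v₀t + ½at² = 9.35·13.5 + 0.5·0·13.5² = 126 m

Phase 3 (accelerating): v₀ = 9.35 m/s, a = 2.6 m/s².
v = v₀ + at = 9.35 + (2.6)(6.5) = 26.2 m/s
Δx = v₀t + ½at² = 9.35·6.5 + 0.5·2.6·6.5² = 116 m
Total time = 1.31 + 13.5 + 6.50 = 21.3 s

21.3 s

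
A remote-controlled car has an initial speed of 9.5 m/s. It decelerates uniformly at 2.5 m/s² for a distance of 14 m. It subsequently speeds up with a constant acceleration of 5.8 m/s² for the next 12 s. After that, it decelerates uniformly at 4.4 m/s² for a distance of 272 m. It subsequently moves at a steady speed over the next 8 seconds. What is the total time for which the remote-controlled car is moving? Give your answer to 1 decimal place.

26.2 s

Phase 1 (decelerating): v₀ = 9.50 m/s, a = -2.5 m/s².
v² = v₀² + 2aΔx = 9.50² + 2·-2.5·14 = 20.2 → v = 4.50 m/s
t = (v − v₀)/a = (4.50 − 9.50)/-2.5 = 2.00 s

Phase 2 (accelerating): v₀ = 4.50 m/s, a = 5.8 m/s².
v = v₀ + at = 4.50 + (5.8)(12) = 74.1 m/s
Δx = v₀t + ½at² = 4.50·12 + 0.5·5.8·12² = 472 m

Phase 3 (decelerating): v₀ = 74.1 m/s, a = -4.4 m/s².
v² = v₀² + 2aΔx = 74.1² + 2·-4.4·272 = 3100 → v = 55.7 m/s
t = (v − v₀)/a = (55.7 − 74.1)/-4.4 = 4.19 s

Phase 4 (constant speed): v₀ = 55.7 m/s, a = 0 m/s².
v = v₀ + at = 55.7 + (0)(8) = 55.7 m/s
Δx = v₀t + ½at² = 55.7·8 + 0.5·0·8² = 445 m
Total time = 2.00 + 12.0 + 4.19 + 8.00 = 26.2 s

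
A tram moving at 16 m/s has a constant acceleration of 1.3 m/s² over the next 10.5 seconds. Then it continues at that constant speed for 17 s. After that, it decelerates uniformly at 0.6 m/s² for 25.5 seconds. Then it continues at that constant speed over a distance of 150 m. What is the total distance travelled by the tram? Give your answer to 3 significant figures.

1450 m

Phase 1 (accelerating): v₀ = 16.0 m/s, a = 1.3 m/s².
v = v₀ + at = 16.0 + (1.3)(10.5) = 29.6 m/s
Δx = v₀t + ½at² = 16.0·10.5 + 0.5·1.3·10.5² = 240 m

Phase 2 (constant speed): v₀ = 29.6 m/s, a = 0 m/s².
v = v₀ + at = 29.6 + (0)(17) = 29.6 m/s
Δx = v₀t + ½at² = 29.6·17 + 0.5·0·17² = 504 m

Phase 3 (decelerating): v₀ = 29.6 m/s, a = -0.6 m/s².
v = v₀ + at = 29.6 + (-0.6)(25.5) = 14.3 m/s
Δx = v₀t + ½at² = 29.6·25.5 + 0.5·-0.6·25.5² = 561 m

Phase 4 (constant speed): v₀ = 14.3 m/s, a = 0 m/s².
Constant speed: t = d/v = 150/14.3 = 10.5 s
Total distance = 240 + 504 + 561 + 150 = 1450 m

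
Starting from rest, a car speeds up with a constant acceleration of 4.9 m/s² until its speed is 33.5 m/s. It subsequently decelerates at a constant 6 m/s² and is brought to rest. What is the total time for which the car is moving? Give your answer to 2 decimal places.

12.42 s

Phase 1 (accelerating): v₀ = 0 m/s, a = 4.9 m/s².
v = v₀ + at → t = (33.5 − 0) / 4.9 = 6.84 s
v² = v₀² + 2aΔx → Δx = (33.5² − 0²)/(2·4.9) = 115 m

Phase 2 (decelerating): v₀ = 33.5 m/s, a = -6 m/s².
v = v₀ + at → t = (0 − 33.5) / -6 = 5.58 s
v² = v₀² + 2aΔx → Δx = (0² − 33.5²)/(2·-6) = 93.5 m
Total time = 6.84 + 5.58 = 12.4 s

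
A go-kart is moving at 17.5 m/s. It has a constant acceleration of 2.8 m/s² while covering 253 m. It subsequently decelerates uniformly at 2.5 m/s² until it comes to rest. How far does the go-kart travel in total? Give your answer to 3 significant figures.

Phase 1 (accelerating): v₀ = 17.5 m/s, a = 2.8 m/s².
v² = v₀² + 2aΔx = 17.5² + 2·2.8·253 = 1720 → v = 41.5 m/s
t = (v − v₀)/a = (41.5 − 17.5)/2.8 = 8.57 s

Phase 2 (decelerating): v₀ = 41.5 m/s, a = -2.5 m/s².
v = v₀ + at → t = (0 − 41.5) / -2.5 = 16.6 s
v² = v₀² + 2aΔx → Δx = (0² − 41.5²)/(2·-2.5) = 345 m
Total distance = 253 + 345 = 598 m

598 m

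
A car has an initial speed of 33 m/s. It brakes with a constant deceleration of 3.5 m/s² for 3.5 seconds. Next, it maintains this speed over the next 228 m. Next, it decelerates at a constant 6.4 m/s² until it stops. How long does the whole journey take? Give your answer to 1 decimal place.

Phase 1 (decelerating): v₀ = 33.0 m/s, a = -3.5 m/s².
v = v₀ + at = 33.0 + (-3.5)(3.5) = 20.8 m/s
Δx = v₀t + ½at² = 33.0·3.5 + 0.5·-3.5·3.5² = 94.1 m

Phase 2 (constant speed): v₀ = 20.8 m/s, a = 0 m/s².
Constant speed: t = d/v = 228/20.8 = 11.0 s

Phase 3 (decelerating): v₀ = 20.8 m/s, a = -6.4 m/s².
v = v₀ + at → t = (0 − 20.8) / -6.4 = 3.24 s
v² = v₀² + 2aΔx → Δx = (0² − 20.8²)/(2·-6.4) = 33.6 m
Total time = 3.50 + 11.0 + 3.24 = 17.7 s

17.7 s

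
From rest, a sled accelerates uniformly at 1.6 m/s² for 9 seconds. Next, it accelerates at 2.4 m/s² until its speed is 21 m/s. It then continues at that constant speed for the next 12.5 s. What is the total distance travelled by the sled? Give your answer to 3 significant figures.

376 m

Phase 1 (accelerating): v₀ = 0 m/s, a = 1.6 m/s².
v = v₀ + at = 0 + (1.6)(9) = 14.4 m/s
Δx = v₀t + ½at² = 0·9 + 0.5·1.6·9² = 64.8 m

Phase 2 (accelerating): v₀ = 14.4 m/s, a = 2.4 m/s².
v = v₀ + at → t = (21 − 14.4) / 2.4 = 2.75 s
v² = v₀² + 2aΔx → Δx = (21² − 14.4²)/(2·2.4) = 48.7 m

Phase 3 (constant speed): v₀ = 21.0 m/s, a = 0 m/s².
v = v₀ + at = 21.0 + (0)(12.5) = 21.0 m/s
Δx = v₀t + ½at² = 21.0·12.5 + 0.5·0·12.5² = 262 m
Total distance = 64.8 + 48.7 + 262 = 376 m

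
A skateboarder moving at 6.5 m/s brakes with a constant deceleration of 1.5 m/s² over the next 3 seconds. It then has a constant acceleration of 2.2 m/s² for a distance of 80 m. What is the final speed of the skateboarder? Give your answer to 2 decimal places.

18.87 m/s

Phase 1 (decelerating): v₀ = 6.50 m/s, a = -1.5 m/s².
v = v₀ + at = 6.50 + (-1.5)(3) = 2.00 m/s
Δx = v₀t + ½at² = 6.50·3 + 0.5·-1.5·3² = 12.8 m

Phase 2 (accelerating): v₀ = 2.00 m/s, a = 2.2 m/s².
v² = v₀² + 2aΔx = 2.00² + 2·2.2·80 = 356 → v = 18.9 m/s
t = (v − v₀)/a = (18.9 − 2.00)/2.2 = 7.67 s
Final speed = 18.9 m/s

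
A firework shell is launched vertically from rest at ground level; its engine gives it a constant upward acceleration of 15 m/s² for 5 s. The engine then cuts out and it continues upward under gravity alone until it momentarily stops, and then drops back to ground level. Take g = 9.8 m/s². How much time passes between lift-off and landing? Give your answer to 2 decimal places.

Phase 1 (powered ascent): v₀ = 0 m/s, a = 15 m/s².
v = v₀ + at = 0 + (15)(5) = 75.0 m/s
Δx = v₀t + ½at² = 0·5 + 0.5·15·5² = 188 m

Phase 2 (coasting upward): v₀ = 75.0 m/s, a = -9.8 m/s².
v = v₀ + at → t = (0 − 75.0) / -9.8 = 7.65 s
v² = v₀² + 2aΔx → Δx = (0² − 75.0²)/(2·-9.8) = 287 m

Phase 3 (free fall): v₀ = 0 m/s, a = -9.8 m/s².
Falls 474 m from rest: t = √(2·474/9.8) = 9.84 s; v = g·t = 96.4 m/s.
Total time = 5.00 + 7.65 + 9.84 = 22.5 s

22.49 s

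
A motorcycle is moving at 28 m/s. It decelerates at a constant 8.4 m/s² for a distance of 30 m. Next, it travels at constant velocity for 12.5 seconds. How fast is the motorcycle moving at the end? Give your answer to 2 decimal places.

16.73 m/s

Phase 1 (decelerating): v₀ = 28.0 m/s, a = -8.4 m/s².
v² = v₀² + 2aΔx = 28.0² + 2·-8.4·30 = 280 → v = 16.7 m/s
t = (v − v₀)/a = (16.7 − 28.0)/-8.4 = 1.34 s

Phase 2 (constant speed): v₀ = 16.7 m/s, a = 0 m/s².
v = v₀ + at = 16.7 + (0)(12.5) = 16.7 m/s
Δx = v₀t + ½at² = 16.7·12.5 + 0.5·0·12.5² = 209 m
Final speed = 16.7 m/s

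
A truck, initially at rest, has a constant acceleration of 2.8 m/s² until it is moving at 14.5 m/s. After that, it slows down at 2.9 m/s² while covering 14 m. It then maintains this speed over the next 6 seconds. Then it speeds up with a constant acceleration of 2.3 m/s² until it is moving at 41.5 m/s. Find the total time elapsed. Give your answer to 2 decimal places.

Phase 1 (accelerating): v₀ = 0 m/s, a = 2.8 m/s².
v = v₀ + at → t = (14.5 − 0) / 2.8 = 5.18 s
v² = v₀² + 2aΔx → Δx = (14.5² − 0²)/(2·2.8) = 37.5 m

Phase 2 (decelerating): v₀ = 14.5 m/s, a = -2.9 m/s².
v² = v₀² + 2aΔx = 14.5² + 2·-2.9·14 = 129 → v = 11.4 m/s
t = (v − v₀)/a = (11.4 − 14.5)/-2.9 = 1.08 s

Phase 3 (constant speed): v₀ = 11.4 m/s, a = 0 m/s².
v = v₀ + at = 11.4 + (0)(6) = 11.4 m/s
Δx = v₀t + ½at² = 11.4·6 + 0.5·0·6² = 68.2 m

Phase 4 (accelerating): v₀ = 11.4 m/s, a = 2.3 m/s².
v = v₀ + at → t = (41.5 − 11.4) / 2.3 = 13.1 s
v² = v₀² + 2aΔx → Δx = (41.5² − 11.4²)/(2·2.3) = 346 m
Total time = 5.18 + 1.08 + 6.00 + 13.1 = 25.4 s

25.37 s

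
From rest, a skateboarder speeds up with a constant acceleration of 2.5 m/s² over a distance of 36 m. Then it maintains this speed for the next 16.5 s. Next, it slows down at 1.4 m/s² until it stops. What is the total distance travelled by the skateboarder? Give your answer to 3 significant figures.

322 m

Phase 1 (accelerating): v₀ = 0 m/s, a = 2.5 m/s².
v² = v₀² + 2aΔx = 0² + 2·2.5·36 = 180 → v = 13.4 m/s
t = (v − v₀)/a = (13.4 − 0)/2.5 = 5.37 s

Phase 2 (constant speed): v₀ = 13.4 m/s, a = 0 m/s².
v = v₀ + at = 13.4 + (0)(16.5) = 13.4 m/s
Δx = v₀t + ½at² = 13.4·16.5 + 0.5·0·16.5² = 221 m

Phase 3 (decelerating): v₀ = 13.4 m/s, a = -1.4 m/s².
v = v₀ + at → t = (0 − 13.4) / -1.4 = 9.58 s
v² = v₀² + 2aΔx → Δx = (0² − 13.4²)/(2·-1.4) = 64.3 m
Total distance = 36.0 + 221 + 64.3 = 322 m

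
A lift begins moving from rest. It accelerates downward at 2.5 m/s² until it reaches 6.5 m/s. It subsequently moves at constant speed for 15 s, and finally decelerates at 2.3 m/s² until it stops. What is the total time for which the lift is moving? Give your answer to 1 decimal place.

20.4 s

Phase 1 (accelerating): v₀ = 0 m/s, a = 2.5 m/s².
v = v₀ + at → t = (6.5 − 0) / 2.5 = 2.60 s
v² = v₀² + 2aΔx → Δx = (6.5² − 0²)/(2·2.5) = 8.45 m

Phase 2 (constant speed): v₀ = 6.50 m/s, a = 0 m/s².
v = v₀ + at = 6.50 + (0)(15) = 6.50 m/s
Δx = v₀t + ½at² = 6.50·15 + 0.5·0·15² = 97.5 m

Phase 3 (decelerating): v₀ = 6.50 m/s, a = -2.3 m/s².
v = v₀ + at → t = (0 − 6.50) / -2.3 = 2.83 s
v² = v₀² + 2aΔx → Δx = (0² − 6.50²)/(2·-2.3) = 9.18 m
Total time = 2.60 + 15.0 + 2.83 = 20.4 s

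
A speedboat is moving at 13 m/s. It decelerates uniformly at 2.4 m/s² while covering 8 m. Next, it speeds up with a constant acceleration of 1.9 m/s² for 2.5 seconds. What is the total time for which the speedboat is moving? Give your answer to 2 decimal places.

Phase 1 (decelerating): v₀ = 13.0 m/s, a = -2.4 m/s².
v² = v₀² + 2aΔx = 13.0² + 2·-2.4·8 = 131 → v = 11.4 m/s
t = (v − v₀)/a = (11.4 − 13.0)/-2.4 = 0.655 s

Phase 2 (accelerating): v₀ = 11.4 m/s, a = 1.9 m/s².
v = v₀ + at = 11.4 + (1.9)(2.5) = 16.2 m/s
Δx = v₀t + ½at² = 11.4·2.5 + 0.5·1.9·2.5² = 34.5 m
Total time = 0.655 + 2.50 = 3.15 s

3.15 s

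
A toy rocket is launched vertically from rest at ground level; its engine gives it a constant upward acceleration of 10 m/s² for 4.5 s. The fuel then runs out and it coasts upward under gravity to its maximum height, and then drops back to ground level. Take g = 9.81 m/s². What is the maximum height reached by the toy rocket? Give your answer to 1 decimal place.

204.5 m

Phase 1 (powered ascent): v₀ = 0 m/s, a = 10 m/s².
v = v₀ + at = 0 + (10)(4.5) = 45.0 m/s
Δx = v₀t + ½at² = 0·4.5 + 0.5·10·4.5² = 101 m

Phase 2 (coasting upward): v₀ = 45.0 m/s, a = -9.81 m/s².
v = v₀ + at → t = (0 − 45.0) / -9.81 = 4.59 s
v² = v₀² + 2aΔx → Δx = (0² − 45.0²)/(2·-9.81) = 103 m
Maximum height = 101 + 103 = 204 m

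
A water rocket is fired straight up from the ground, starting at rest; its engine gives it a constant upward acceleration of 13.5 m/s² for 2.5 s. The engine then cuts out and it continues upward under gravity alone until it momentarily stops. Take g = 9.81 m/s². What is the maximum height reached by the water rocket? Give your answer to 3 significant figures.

Phase 1 (powered ascent): v₀ = 0 m/s, a = 13.5 m/s².
v = v₀ + at = 0 + (13.5)(2.5) = 33.8 m/s
Δx = v₀t + ½at² = 0·2.5 + 0.5·13.5·2.5² = 42.2 m

Phase 2 (coasting upward): v₀ = 33.8 m/s, a = -9.81 m/s².
v = v₀ + at → t = (0 − 33.8) / -9.81 = 3.44 s
v² = v₀² + 2aΔx → Δx = (0² − 33.8²)/(2·-9.81) = 58.1 m
Maximum height = 42.2 + 58.1 = 100 m

100 m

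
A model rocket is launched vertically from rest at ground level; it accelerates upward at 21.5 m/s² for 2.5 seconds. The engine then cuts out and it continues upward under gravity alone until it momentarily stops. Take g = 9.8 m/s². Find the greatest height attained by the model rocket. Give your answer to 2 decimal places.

Phase 1 (powered ascent): v₀ = 0 m/s, a = 21.5 m/s².
v = v₀ + at = 0 + (21.5)(2.5) = 53.8 m/s
Δx = v₀t + ½at² = 0·2.5 + 0.5·21.5·2.5² = 67.2 m

Phase 2 (coasting upward): v₀ = 53.8 m/s, a = -9.8 m/s².
v = v₀ + at → t = (0 − 53.8) / -9.8 = 5.48 s
v² = v₀² + 2aΔx → Δx = (0² − 53.8²)/(2·-9.8) = 147 m
Maximum height = 67.2 + 147 = 215 m

214.59 m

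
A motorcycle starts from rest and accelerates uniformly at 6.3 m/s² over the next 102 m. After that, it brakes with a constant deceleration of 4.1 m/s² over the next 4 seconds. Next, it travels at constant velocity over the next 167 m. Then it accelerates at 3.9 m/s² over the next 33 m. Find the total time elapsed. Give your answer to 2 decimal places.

Phase 1 (accelerating): v₀ = 0 m/s, a = 6.3 m/s².
v² = v₀² + 2aΔx = 0² + 2·6.3·102 = 1290 → v = 35.8 m/s
t = (v − v₀)/a = (35.8 − 0)/6.3 = 5.69 s

Phase 2 (decelerating): v₀ = 35.8 m/s, a = -4.1 m/s².
v = v₀ + at = 35.8 + (-4.1)(4) = 19.4 m/s
Δx = v₀t + ½at² = 35.8·4 + 0.5·-4.1·4² = 111 m

Phase 3 (constant speed): v₀ = 19.4 m/s, a = 0 m/s².
Constant speed: t = d/v = 167/19.4 = 8.59 s

Phase 4 (accelerating): v₀ = 19.4 m/s, a = 3.9 m/s².
v² = v₀² + 2aΔx = 19.4² + 2·3.9·33 = 636 → v = 25.2 m/s
t = (v − v₀)/a = (25.2 − 19.4)/3.9 = 1.48 s
Total time = 5.69 + 4.00 + 8.59 + 1.48 = 19.8 s

19.75 s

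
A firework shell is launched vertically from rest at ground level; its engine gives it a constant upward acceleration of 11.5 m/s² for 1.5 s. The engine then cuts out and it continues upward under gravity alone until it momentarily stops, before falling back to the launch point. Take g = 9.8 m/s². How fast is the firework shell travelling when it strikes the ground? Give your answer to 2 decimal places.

23.48 m/s

Phase 1 (powered ascent): v₀ = 0 m/s, a = 11.5 m/s².
v = v₀ + at = 0 + (11.5)(1.5) = 17.2 m/s
Δx = v₀t + ½at² = 0·1.5 + 0.5·11.5·1.5² = 12.9 m

Phase 2 (coasting upward): v₀ = 17.2 m/s, a = -9.8 m/s².
v = v₀ + at → t = (0 − 17.2) / -9.8 = 1.76 s
v² = v₀² + 2aΔx → Δx = (0² − 17.2²)/(2·-9.8) = 15.2 m

Phase 3 (free fall): v₀ = 0 m/s, a = -9.8 m/s².
Falls 28.1 m from rest: t = √(2·28.1/9.8) = 2.40 s; v = g·t = 23.5 m/s.
Impact speed = 23.5 m/s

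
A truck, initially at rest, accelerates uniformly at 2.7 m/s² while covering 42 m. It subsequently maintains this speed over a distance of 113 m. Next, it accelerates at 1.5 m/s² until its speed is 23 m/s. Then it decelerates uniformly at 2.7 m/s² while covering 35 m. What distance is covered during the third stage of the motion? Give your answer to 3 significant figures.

Phase 1 (accelerating): v₀ = 0 m/s, a = 2.7 m/s².
v² = v₀² + 2aΔx = 0² + 2·2.7·42 = 227 → v = 15.1 m/s
t = (v − v₀)/a = (15.1 − 0)/2.7 = 5.58 s

Phase 2 (constant speed): v₀ = 15.1 m/s, a = 0 m/s².
Constant speed: t = d/v = 113/15.1 = 7.50 s

Phase 3 (accelerating): v₀ = 15.1 m/s, a = 1.5 m/s².
v = v₀ + at → t = (23 − 15.1) / 1.5 = 5.29 s
v² = v₀² + 2aΔx → Δx = (23² − 15.1²)/(2·1.5) = 101 m
Distance in phase 3 = 101 m

101 m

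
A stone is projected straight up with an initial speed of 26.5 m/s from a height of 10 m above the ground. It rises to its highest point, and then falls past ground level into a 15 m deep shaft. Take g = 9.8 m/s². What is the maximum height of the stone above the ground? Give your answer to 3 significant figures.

45.8 m

Phase 1 (rising): v₀ = 26.5 m/s, a = -9.8 m/s².
v = v₀ + at → t = (0 − 26.5) / -9.8 = 2.70 s
v² = v₀² + 2aΔx → Δx = (0² − 26.5²)/(2·-9.8) = 35.8 m
Maximum height = 10 + 35.8 = 45.8 m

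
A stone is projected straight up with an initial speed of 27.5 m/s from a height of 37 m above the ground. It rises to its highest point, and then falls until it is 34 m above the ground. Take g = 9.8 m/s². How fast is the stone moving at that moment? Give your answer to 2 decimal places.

28.55 m/s

Phase 1 (rising): v₀ = 27.5 m/s, a = -9.8 m/s².
v = v₀ + at → t = (0 − 27.5) / -9.8 = 2.81 s
v² = v₀² + 2aΔx → Δx = (0² − 27.5²)/(2·-9.8) = 38.6 m

Phase 2 (falling): v₀ = 0 m/s, a = -9.8 m/s².
Falls 41.6 m from rest: t = √(2·41.6/9.8) = 2.91 s; v = g·t = 28.5 m/s.
Final speed = 28.5 m/s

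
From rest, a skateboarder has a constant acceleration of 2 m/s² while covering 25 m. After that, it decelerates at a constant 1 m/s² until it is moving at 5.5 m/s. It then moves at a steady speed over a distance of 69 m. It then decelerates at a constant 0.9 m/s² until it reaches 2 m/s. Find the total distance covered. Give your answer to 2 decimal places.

143.46 m

Phase 1 (accelerating): v₀ = 0 m/s, a = 2 m/s².
v² = v₀² + 2aΔx = 0² + 2·2·25 = 100 → v = 10.0 m/s
t = (v − v₀)/a = (10.0 − 0)/2 = 5.00 s

Phase 2 (decelerating): v₀ = 10.0 m/s, a = -1 m/s².
v = v₀ + at → t = (5.5 − 10.0) / -1 = 4.50 s
v² = v₀² + 2aΔx → Δx = (5.5² − 10.0²)/(2·-1) = 34.9 m

Phase 3 (constant speed): v₀ = 5.50 m/s, a = 0 m/s².
Constant speed: t = d/v = 69/5.50 = 12.5 s

Phase 4 (decelerating): v₀ = 5.50 m/s, a = -0.9 m/s².
v = v₀ + at → t = (2 − 5.50) / -0.9 = 3.89 s
v² = v₀² + 2aΔx → Δx = (2² − 5.50²)/(2·-0.9) = 14.6 m
Total distance = 25.0 + 34.9 + 69.0 + 14.6 = 143 m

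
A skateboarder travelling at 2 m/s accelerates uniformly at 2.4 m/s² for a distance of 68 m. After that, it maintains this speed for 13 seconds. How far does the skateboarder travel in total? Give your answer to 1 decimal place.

Phase 1 (accelerating): v₀ = 2.00 m/s, a = 2.4 m/s².
v² = v₀² + 2aΔx = 2.00² + 2·2.4·68 = 330 → v = 18.2 m/s
t = (v − v₀)/a = (18.2 − 2.00)/2.4 = 6.74 s

Phase 2 (constant speed): v₀ = 18.2 m/s, a = 0 m/s².
v = v₀ + at = 18.2 + (0)(13) = 18.2 m/s
Δx = v₀t + ½at² = 18.2·13 + 0.5·0·13² = 236 m
Total distance = 68.0 + 236 = 304 m

304.3 m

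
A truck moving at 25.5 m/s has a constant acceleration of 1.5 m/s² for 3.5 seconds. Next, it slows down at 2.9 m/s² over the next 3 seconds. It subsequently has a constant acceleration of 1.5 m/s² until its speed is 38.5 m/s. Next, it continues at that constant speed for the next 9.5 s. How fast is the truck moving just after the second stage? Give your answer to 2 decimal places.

Phase 1 (accelerating): v₀ = 25.5 m/s, a = 1.5 m/s².
v = v₀ + at = 25.5 + (1.5)(3.5) = 30.8 m/s
Δx = v₀t + ½at² = 25.5·3.5 + 0.5·1.5·3.5² = 98.4 m

Phase 2 (decelerating): v₀ = 30.8 m/s, a = -2.9 m/s².
v = v₀ + at = 30.8 + (-2.9)(3) = 22.1 m/s
Δx = v₀t + ½at² = 30.8·3 + 0.5·-2.9·3² = 79.2 m
Speed at end of phase 2 = 22.1 m/s

22.05 m/s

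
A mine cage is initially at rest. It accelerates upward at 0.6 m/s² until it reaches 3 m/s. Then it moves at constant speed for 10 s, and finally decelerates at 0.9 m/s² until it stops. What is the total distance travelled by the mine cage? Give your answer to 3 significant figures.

42.5 m

Phase 1 (accelerating): v₀ = 0 m/s, a = 0.6 m/s².
v = v₀ + at → t = (3 − 0) / 0.6 = 5.00 s
v² = v₀² + 2aΔx → Δx = (3² − 0²)/(2·0.6) = 7.50 m

Phase 2 (constant speed): v₀ = 3.00 m/s, a = 0 m/s².
v = v₀ + at = 3.00 + (0)(10) = 3.00 m/s
Δx = v₀t + ½at² = 3.00·10 + 0.5·0·10² = 30.0 m

Phase 3 (decelerating): v₀ = 3.00 m/s, a = -0.9 m/s².
v = v₀ + at → t = (0 − 3.00) / -0.9 = 3.33 s
v² = v₀² + 2aΔx → Δx = (0² − 3.00²)/(2·-0.9) = 5.00 m
Total distance = 7.50 + 30.0 + 5.00 = 42.5 m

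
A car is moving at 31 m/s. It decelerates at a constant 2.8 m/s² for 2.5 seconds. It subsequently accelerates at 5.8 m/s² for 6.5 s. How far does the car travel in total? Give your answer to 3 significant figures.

Phase 1 (decelerating): v₀ = 31.0 m/s, a = -2.8 m/s².
v = v₀ + at = 31.0 + (-2.8)(2.5) = 24.0 m/s
Δx = v₀t + ½at² = 31.0·2.5 + 0.5·-2.8·2.5² = 68.8 m

Phase 2 (accelerating): v₀ = 24.0 m/s, a = 5.8 m/s².
v = v₀ + at = 24.0 + (5.8)(6.5) = 61.7 m/s
Δx = v₀t + ½at² = 24.0·6.5 + 0.5·5.8·6.5² = 279 m
Total distance = 68.8 + 279 = 347 m

347 m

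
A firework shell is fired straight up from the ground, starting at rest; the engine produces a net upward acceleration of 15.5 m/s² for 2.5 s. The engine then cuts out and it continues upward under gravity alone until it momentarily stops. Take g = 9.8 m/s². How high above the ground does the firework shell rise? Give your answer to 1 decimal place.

125.0 m

Phase 1 (powered ascent): v₀ = 0 m/s, a = 15.5 m/s².
v = v₀ + at = 0 + (15.5)(2.5) = 38.8 m/s
Δx = v₀t + ½at² = 0·2.5 + 0.5·15.5·2.5² = 48.4 m

Phase 2 (coasting upward): v₀ = 38.8 m/s, a = -9.8 m/s².
v = v₀ + at → t = (0 − 38.8) / -9.8 = 3.95 s
v² = v₀² + 2aΔx → Δx = (0² − 38.8²)/(2·-9.8) = 76.6 m
Maximum height = 48.4 + 76.6 = 125 m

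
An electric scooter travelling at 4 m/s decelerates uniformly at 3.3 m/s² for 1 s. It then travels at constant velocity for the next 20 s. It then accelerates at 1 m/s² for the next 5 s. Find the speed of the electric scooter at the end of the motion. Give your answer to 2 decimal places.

5.70 m/s

Phase 1 (decelerating): v₀ = 4.00 m/s, a = -3.3 m/s².
v = v₀ + at = 4.00 + (-3.3)(1) = 0.700 m/s
Δx = v₀t + ½at² = 4.00·1 + 0.5·-3.3·1² = 2.35 m

Phase 2 (constant speed): v₀ = 0.700 m/s, a = 0 m/s².
v = v₀ + at = 0.700 + (0)(20) = 0.700 m/s
Δx = v₀t + ½at² = 0.700·20 + 0.5·0·20² = 14.0 m

Phase 3 (accelerating): v₀ = 0.700 m/s, a = 1 m/s².
v = v₀ + at = 0.700 + (1)(5) = 5.70 m/s
Δx = v₀t + ½at² = 0.700·5 + 0.5·1·5² = 16.0 m
Final speed = 5.70 m/s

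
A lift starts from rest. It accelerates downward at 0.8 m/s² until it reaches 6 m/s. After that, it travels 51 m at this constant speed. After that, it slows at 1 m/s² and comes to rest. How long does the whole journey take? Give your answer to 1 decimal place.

Phase 1 (accelerating): v₀ = 0 m/s, a = 0.8 m/s².
v = v₀ + at → t = (6 − 0) / 0.8 = 7.50 s
v² = v₀² + 2aΔx → Δx = (6² − 0²)/(2·0.8) = 22.5 m

Phase 2 (constant speed): v₀ = 6.00 m/s, a = 0 m/s².
Constant speed: t = d/v = 51/6.00 = 8.50 s

Phase 3 (decelerating): v₀ = 6.00 m/s, a = -1 m/s².
v = v₀ + at → t = (0 − 6.00) / -1 = 6.00 s
v² = v₀² + 2aΔx → Δx = (0² − 6.00²)/(2·-1) = 18.0 m
Total time = 7.50 + 8.50 + 6.00 = 22.0 s

22.0 s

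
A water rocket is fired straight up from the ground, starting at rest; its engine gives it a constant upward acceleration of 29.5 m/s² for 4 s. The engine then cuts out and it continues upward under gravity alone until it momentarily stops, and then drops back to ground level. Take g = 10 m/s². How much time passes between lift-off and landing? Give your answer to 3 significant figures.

Phase 1 (powered ascent): v₀ = 0 m/s, a = 29.5 m/s².
v = v₀ + at = 0 + (29.5)(4) = 118 m/s
Δx = v₀t + ½at² = 0·4 + 0.5·29.5·4² = 236 m

Phase 2 (coasting upward): v₀ = 118 m/s, a = -10 m/s².
v = v₀ + at → t = (0 − 118) / -10 = 11.8 s
v² = v₀² + 2aΔx → Δx = (0² − 118²)/(2·-10) = 696 m

Phase 3 (free fall): v₀ = 0 m/s, a = -10 m/s².
Falls 932 m from rest: t = √(2·932/10) = 13.7 s; v = g·t = 137 m/s.
Total time = 4.00 + 11.8 + 13.7 = 29.5 s

29.5 s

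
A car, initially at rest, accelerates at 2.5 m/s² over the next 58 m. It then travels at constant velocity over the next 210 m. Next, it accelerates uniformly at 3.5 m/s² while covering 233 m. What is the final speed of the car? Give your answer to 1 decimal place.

43.8 m/s

Phase 1 (accelerating): v₀ = 0 m/s, a = 2.5 m/s².
v² = v₀² + 2aΔx = 0² + 2·2.5·58 = 290 → v = 17.0 m/s
t = (v − v₀)/a = (17.0 − 0)/2.5 = 6.81 s

Phase 2 (constant speed): v₀ = 17.0 m/s, a = 0 m/s².
Constant speed: t = d/v = 210/17.0 = 12.3 s

Phase 3 (accelerating): v₀ = 17.0 m/s, a = 3.5 m/s².
v² = v₀² + 2aΔx = 17.0² + 2·3.5·233 = 1920 → v = 43.8 m/s
t = (v − v₀)/a = (43.8 − 17.0)/3.5 = 7.66 s
Final speed = 43.8 m/s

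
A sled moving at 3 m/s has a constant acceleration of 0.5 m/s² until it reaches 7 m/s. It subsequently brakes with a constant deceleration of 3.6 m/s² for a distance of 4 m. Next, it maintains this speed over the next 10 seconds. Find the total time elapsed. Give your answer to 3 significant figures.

Phase 1 (accelerating): v₀ = 3.00 m/s, a = 0.5 m/s².
v = v₀ + at → t = (7 − 3.00) / 0.5 = 8.00 s
v² = v₀² + 2aΔx → Δx = (7² − 3.00²)/(2·0.5) = 40.0 m

Phase 2 (decelerating): v₀ = 7.00 m/s, a = -3.6 m/s².
v² = v₀² + 2aΔx = 7.00² + 2·-3.6·4 = 20.2 → v = 4.49 m/s
t = (v − v₀)/a = (4.49 − 7.00)/-3.6 = 0.696 s

Phase 3 (constant speed): v₀ = 4.49 m/s, a = 0 m/s².
v = v₀ + at = 4.49 + (0)(10) = 4.49 m/s
Δx = v₀t + ½at² = 4.49·10 + 0.5·0·10² = 44.9 m
Total time = 8.00 + 0.696 + 10.0 = 18.7 s

18.7 s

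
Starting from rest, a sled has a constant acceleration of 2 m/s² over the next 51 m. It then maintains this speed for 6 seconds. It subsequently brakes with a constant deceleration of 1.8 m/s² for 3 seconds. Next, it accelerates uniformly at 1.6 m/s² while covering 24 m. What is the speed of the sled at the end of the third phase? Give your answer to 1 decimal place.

Phase 1 (accelerating): v₀ = 0 m/s, a = 2 m/s².
v² = v₀² + 2aΔx = 0² + 2·2·51 = 204 → v = 14.3 m/s
t = (v − v₀)/a = (14.3 − 0)/2 = 7.14 s

Phase 2 (constant speed): v₀ = 14.3 m/s, a = 0 m/s².
v = v₀ + at = 14.3 + (0)(6) = 14.3 m/s
Δx = v₀t + ½at² = 14.3·6 + 0.5·0·6² = 85.7 m

Phase 3 (decelerating): v₀ = 14.3 m/s, a = -1.8 m/s².
v = v₀ + at = 14.3 + (-1.8)(3) = 8.88 m/s
Δx = v₀t + ½at² = 14.3·3 + 0.5·-1.8·3² = 34.7 m
Speed at end of phase 3 = 8.88 m/s

8.9 m/s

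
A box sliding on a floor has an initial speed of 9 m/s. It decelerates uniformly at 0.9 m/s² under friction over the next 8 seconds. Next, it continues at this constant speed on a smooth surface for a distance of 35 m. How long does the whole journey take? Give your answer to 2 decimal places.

27.44 s

Phase 1 (decelerating): v₀ = 9.00 m/s, a = -0.9 m/s².
v = v₀ + at = 9.00 + (-0.9)(8) = 1.80 m/s
Δx = v₀t + ½at² = 9.00·8 + 0.5·-0.9·8² = 43.2 m

Phase 2 (constant speed): v₀ = 1.80 m/s, a = 0 m/s².
Constant speed: t = d/v = 35/1.80 = 19.4 s
Total time = 8.00 + 19.4 = 27.4 s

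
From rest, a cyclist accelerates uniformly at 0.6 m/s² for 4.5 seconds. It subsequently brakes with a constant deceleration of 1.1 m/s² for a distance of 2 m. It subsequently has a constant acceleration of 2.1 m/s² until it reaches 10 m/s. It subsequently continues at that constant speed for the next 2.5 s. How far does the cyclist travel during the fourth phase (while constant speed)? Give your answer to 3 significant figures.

Phase 1 (accelerating): v₀ = 0 m/s, a = 0.6 m/s².
v = v₀ + at = 0 + (0.6)(4.5) = 2.70 m/s
Δx = v₀t + ½at² = 0·4.5 + 0.5·0.6·4.5² = 6.07 m

Phase 2 (decelerating): v₀ = 2.70 m/s, a = -1.1 m/s².
v² = v₀² + 2aΔx = 2.70² + 2·-1.1·2 = 2.89 → v = 1.70 m/s
t = (v − v₀)/a = (1.70 − 2.70)/-1.1 = 0.909 s

Phase 3 (accelerating): v₀ = 1.70 m/s, a = 2.1 m/s².
v = v₀ + at → t = (10 − 1.70) / 2.1 = 3.95 s
v² = v₀² + 2aΔx → Δx = (10² − 1.70²)/(2·2.1) = 23.1 m

Phase 4 (constant speed): v₀ = 10.0 m/s, a = 0 m/s².
v = v₀ + at = 10.0 + (0)(2.5) = 10.0 m/s
Δx = v₀t + ½at² = 10.0·2.5 + 0.5·0·2.5² = 25.0 m
Distance in phase 4 = 25.0 m

25.0 m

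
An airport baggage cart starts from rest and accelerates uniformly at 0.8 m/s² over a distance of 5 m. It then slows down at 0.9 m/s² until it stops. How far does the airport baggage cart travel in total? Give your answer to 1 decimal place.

Phase 1 (accelerating): v₀ = 0 m/s, a = 0.8 m/s².
v² = v₀² + 2aΔx = 0² + 2·0.8·5 = 8.00 → v = 2.83 m/s
t = (v − v₀)/a = (2.83 − 0)/0.8 = 3.54 s

Phase 2 (decelerating): v₀ = 2.83 m/s, a = -0.9 m/s².
v = v₀ + at → t = (0 − 2.83) / -0.9 = 3.14 s
v² = v₀² + 2aΔx → Δx = (0² − 2.83²)/(2·-0.9) = 4.44 m
Total distance = 5.00 + 4.44 = 9.44 m

9.4 m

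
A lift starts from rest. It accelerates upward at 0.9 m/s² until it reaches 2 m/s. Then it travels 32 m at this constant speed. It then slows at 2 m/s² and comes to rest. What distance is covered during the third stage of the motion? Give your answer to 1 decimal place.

1.0 m

Phase 1 (accelerating): v₀ = 0 m/s, a = 0.9 m/s².
v = v₀ + at → t = (2 − 0) / 0.9 = 2.22 s
v² = v₀² + 2aΔx → Δx = (2² − 0²)/(2·0.9) = 2.22 m

Phase 2 (constant speed): v₀ = 2.00 m/s, a = 0 m/s².
Constant speed: t = d/v = 32/2.00 = 16.0 s

Phase 3 (decelerating): v₀ = 2.00 m/s, a = -2 m/s².
v = v₀ + at → t = (0 − 2.00) / -2 = 1.00 s
v² = v₀² + 2aΔx → Δx = (0² − 2.00²)/(2·-2) = 1.00 m
Distance in phase 3 = 1.00 m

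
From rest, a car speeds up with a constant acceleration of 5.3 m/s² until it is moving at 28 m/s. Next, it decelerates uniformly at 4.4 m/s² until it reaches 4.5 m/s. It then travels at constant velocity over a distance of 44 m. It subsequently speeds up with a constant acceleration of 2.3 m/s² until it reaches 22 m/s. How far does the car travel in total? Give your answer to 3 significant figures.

306 m

Phase 1 (accelerating): v₀ = 0 m/s, a = 5.3 m/s².
v = v₀ + at → t = (28 − 0) / 5.3 = 5.28 s
v² = v₀² + 2aΔx → Δx = (28² − 0²)/(2·5.3) = 74.0 m

Phase 2 (decelerating): v₀ = 28.0 m/s, a = -4.4 m/s².
v = v₀ + at → t = (4.5 − 28.0) / -4.4 = 5.34 s
v² = v₀² + 2aΔx → Δx = (4.5² − 28.0²)/(2·-4.4) = 86.8 m

Phase 3 (constant speed): v₀ = 4.50 m/s, a = 0 m/s².
Constant speed: t = d/v = 44/4.50 = 9.78 s

Phase 4 (accelerating): v₀ = 4.50 m/s, a = 2.3 m/s².
v = v₀ + at → t = (22 − 4.50) / 2.3 = 7.61 s
v² = v₀² + 2aΔx → Δx = (22² − 4.50²)/(2·2.3) = 101 m
Total distance = 74.0 + 86.8 + 44.0 + 101 = 306 m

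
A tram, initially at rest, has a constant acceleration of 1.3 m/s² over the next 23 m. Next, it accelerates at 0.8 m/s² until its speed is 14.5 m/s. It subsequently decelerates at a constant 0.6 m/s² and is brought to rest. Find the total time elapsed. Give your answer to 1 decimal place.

38.6 s

Phase 1 (accelerating): v₀ = 0 m/s, a = 1.3 m/s².
v² = v₀² + 2aΔx = 0² + 2·1.3·23 = 59.8 → v = 7.73 m/s
t = (v − v₀)/a = (7.73 − 0)/1.3 = 5.95 s

Phase 2 (accelerating): v₀ = 7.73 m/s, a = 0.8 m/s².
v = v₀ + at → t = (14.5 − 7.73) / 0.8 = 8.46 s
v² = v₀² + 2aΔx → Δx = (14.5² − 7.73²)/(2·0.8) = 94.0 m

Phase 3 (decelerating): v₀ = 14.5 m/s, a = -0.6 m/s².
v = v₀ + at → t = (0 − 14.5) / -0.6 = 24.2 s
v² = v₀² + 2aΔx → Δx = (0² − 14.5²)/(2·-0.6) = 175 m
Total time = 5.95 + 8.46 + 24.2 = 38.6 s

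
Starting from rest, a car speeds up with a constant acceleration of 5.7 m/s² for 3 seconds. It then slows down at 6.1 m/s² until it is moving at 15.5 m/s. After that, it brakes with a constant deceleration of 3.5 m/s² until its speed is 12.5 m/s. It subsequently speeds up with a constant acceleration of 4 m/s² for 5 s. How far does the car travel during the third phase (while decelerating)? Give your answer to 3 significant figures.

Phase 1 (accelerating): v₀ = 0 m/s, a = 5.7 m/s².
v = v₀ + at = 0 + (5.7)(3) = 17.1 m/s
Δx = v₀t + ½at² = 0·3 + 0.5·5.7·3² = 25.7 m

Phase 2 (decelerating): v₀ = 17.1 m/s, a = -6.1 m/s².
v = v₀ + at → t = (15.5 − 17.1) / -6.1 = 0.262 s
v² = v₀² + 2aΔx → Δx = (15.5² − 17.1²)/(2·-6.1) = 4.28 m

Phase 3 (decelerating): v₀ = 15.5 m/s, a = -3.5 m/s².
v = v₀ + at → t = (12.5 − 15.5) / -3.5 = 0.857 s
v² = v₀² + 2aΔx → Δx = (12.5² − 15.5²)/(2·-3.5) = 12.0 m
Distance in phase 3 = 12.0 m

12.0 m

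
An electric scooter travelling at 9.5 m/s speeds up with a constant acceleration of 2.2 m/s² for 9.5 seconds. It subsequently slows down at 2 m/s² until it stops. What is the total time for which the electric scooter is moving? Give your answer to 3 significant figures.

Phase 1 (accelerating): v₀ = 9.50 m/s, a = 2.2 m/s².
v = v₀ + at = 9.50 + (2.2)(9.5) = 30.4 m/s
Δx = v₀t + ½at² = 9.50·9.5 + 0.5·2.2·9.5² = 190 m

Phase 2 (decelerating): v₀ = 30.4 m/s, a = -2 m/s².
v = v₀ + at → t = (0 − 30.4) / -2 = 15.2 s
v² = v₀² + 2aΔx → Δx = (0² − 30.4²)/(2·-2) = 231 m
Total time = 9.50 + 15.2 = 24.7 s

24.7 s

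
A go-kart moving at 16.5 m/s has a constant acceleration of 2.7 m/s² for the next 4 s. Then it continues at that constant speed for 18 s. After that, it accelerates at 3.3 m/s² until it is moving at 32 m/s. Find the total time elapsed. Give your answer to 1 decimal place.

Phase 1 (accelerating): v₀ = 16.5 m/s, a = 2.7 m/s².
v = v₀ + at = 16.5 + (2.7)(4) = 27.3 m/s
Δx = v₀t + ½at² = 16.5·4 + 0.5·2.7·4² = 87.6 m

Phase 2 (constant speed): v₀ = 27.3 m/s, a = 0 m/s².
v = v₀ + at = 27.3 + (0)(18) = 27.3 m/s
Δx = v₀t + ½at² = 27.3·18 + 0.5·0·18² = 491 m

Phase 3 (accelerating): v₀ = 27.3 m/s, a = 3.3 m/s².
v = v₀ + at → t = (32 − 27.3) / 3.3 = 1.42 s
v² = v₀² + 2aΔx → Δx = (32² − 27.3²)/(2·3.3) = 42.2 m
Total time = 4.00 + 18.0 + 1.42 = 23.4 s

23.4 s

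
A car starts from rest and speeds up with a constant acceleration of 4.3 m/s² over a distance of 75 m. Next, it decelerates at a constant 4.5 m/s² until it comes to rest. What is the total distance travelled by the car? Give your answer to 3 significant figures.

Phase 1 (accelerating): v₀ = 0 m/s, a = 4.3 m/s².
v² = v₀² + 2aΔx = 0² + 2·4.3·75 = 645 → v = 25.4 m/s
t = (v − v₀)/a = (25.4 − 0)/4.3 = 5.91 s

Phase 2 (decelerating): v₀ = 25.4 m/s, a = -4.5 m/s².
v = v₀ + at → t = (0 − 25.4) / -4.5 = 5.64 s
v² = v₀² + 2aΔx → Δx = (0² − 25.4²)/(2·-4.5) = 71.7 m
Total distance = 75.0 + 71.7 = 147 m

147 m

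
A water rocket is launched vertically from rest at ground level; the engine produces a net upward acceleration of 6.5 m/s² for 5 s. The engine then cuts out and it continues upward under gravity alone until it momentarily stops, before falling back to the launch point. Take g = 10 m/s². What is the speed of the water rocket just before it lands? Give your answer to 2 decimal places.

Phase 1 (powered ascent): v₀ = 0 m/s, a = 6.5 m/s².
v = v₀ + at = 0 + (6.5)(5) = 32.5 m/s
Δx = v₀t + ½at² = 0·5 + 0.5·6.5·5² = 81.2 m

Phase 2 (coasting upward): v₀ = 32.5 m/s, a = -10 m/s².
v = v₀ + at → t = (0 − 32.5) / -10 = 3.25 s
v² = v₀² + 2aΔx → Δx = (0² − 32.5²)/(2·-10) = 52.8 m

Phase 3 (free fall): v₀ = 0 m/s, a = -10 m/s².
Falls 134 m from rest: t = √(2·134/10) = 5.18 s; v = g·t = 51.8 m/s.
Impact speed = 51.8 m/s

51.78 m/s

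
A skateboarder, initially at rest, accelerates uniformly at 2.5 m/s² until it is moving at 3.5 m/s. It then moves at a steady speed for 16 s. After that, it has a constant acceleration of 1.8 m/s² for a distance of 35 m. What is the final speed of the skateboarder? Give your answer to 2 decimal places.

Phase 1 (accelerating): v₀ = 0 m/s, a = 2.5 m/s².
v = v₀ + at → t = (3.5 − 0) / 2.5 = 1.40 s
v² = v₀² + 2aΔx → Δx = (3.5² − 0²)/(2·2.5) = 2.45 m

Phase 2 (constant speed): v₀ = 3.50 m/s, a = 0 m/s².
v = v₀ + at = 3.50 + (0)(16) = 3.50 m/s
Δx = v₀t + ½at² = 3.50·16 + 0.5·0·16² = 56.0 m

Phase 3 (accelerating): v₀ = 3.50 m/s, a = 1.8 m/s².
v² = v₀² + 2aΔx = 3.50² + 2·1.8·35 = 138 → v = 11.8 m/s
t = (v − v₀)/a = (11.8 − 3.50)/1.8 = 4.59 s
Final speed = 11.8 m/s

11.76 m/s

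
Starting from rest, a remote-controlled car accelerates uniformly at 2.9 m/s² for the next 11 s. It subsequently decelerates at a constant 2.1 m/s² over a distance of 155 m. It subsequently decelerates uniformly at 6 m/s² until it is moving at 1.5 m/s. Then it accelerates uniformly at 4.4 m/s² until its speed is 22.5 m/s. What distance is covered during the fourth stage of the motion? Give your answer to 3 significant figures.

57.3 m

Phase 1 (accelerating): v₀ = 0 m/s, a = 2.9 m/s².
v = v₀ + at = 0 + (2.9)(11) = 31.9 m/s
Δx = v₀t + ½at² = 0·11 + 0.5·2.9·11² = 175 m

Phase 2 (decelerating): v₀ = 31.9 m/s, a = -2.1 m/s².
v² = v₀² + 2aΔx = 31.9² + 2·-2.1·155 = 367 → v = 19.1 m/s
t = (v − v₀)/a = (19.1 − 31.9)/-2.1 = 6.07 s

Phase 3 (decelerating): v₀ = 19.1 m/s, a = -6 m/s².
v = v₀ + at → t = (1.5 − 19.1) / -6 = 2.94 s
v² = v₀² + 2aΔx → Δx = (1.5² − 19.1²)/(2·-6) = 30.4 m

Phase 4 (accelerating): v₀ = 1.50 m/s, a = 4.4 m/s².
v = v₀ + at → t = (22.5 − 1.50) / 4.4 = 4.77 s
v² = v₀² + 2aΔx → Δx = (22.5² − 1.50²)/(2·4.4) = 57.3 m
Distance in phase 4 = 57.3 m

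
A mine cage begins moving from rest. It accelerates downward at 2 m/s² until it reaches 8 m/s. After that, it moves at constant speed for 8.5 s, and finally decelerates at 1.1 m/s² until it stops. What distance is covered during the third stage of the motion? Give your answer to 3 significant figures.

29.1 m

Phase 1 (accelerating): v₀ = 0 m/s, a = 2 m/s².
v = v₀ + at → t = (8 − 0) / 2 = 4.00 s
v² = v₀² + 2aΔx → Δx = (8² − 0²)/(2·2) = 16.0 m

Phase 2 (constant speed): v₀ = 8.00 m/s, a = 0 m/s².
v = v₀ + at = 8.00 + (0)(8.5) = 8.00 m/s
Δx = v₀t + ½at² = 8.00·8.5 + 0.5·0·8.5² = 68.0 m

Phase 3 (decelerating): v₀ = 8.00 m/s, a = -1.1 m/s².
v = v₀ + at → t = (0 − 8.00) / -1.1 = 7.27 s
v² = v₀² + 2aΔx → Δx = (0² − 8.00²)/(2·-1.1) = 29.1 m
Distance in phase 3 = 29.1 m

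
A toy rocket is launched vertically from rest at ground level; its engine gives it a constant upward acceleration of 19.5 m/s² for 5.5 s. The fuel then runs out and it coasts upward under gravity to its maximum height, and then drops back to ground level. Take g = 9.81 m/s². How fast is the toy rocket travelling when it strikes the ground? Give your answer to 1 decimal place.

Phase 1 (powered ascent): v₀ = 0 m/s, a = 19.5 m/s².
v = v₀ + at = 0 + (19.5)(5.5) = 107 m/s
Δx = v₀t + ½at² = 0·5.5 + 0.5·19.5·5.5² = 295 m

Phase 2 (coasting upward): v₀ = 107 m/s, a = -9.81 m/s².
v = v₀ + at → t = (0 − 107) / -9.81 = 10.9 s
v² = v₀² + 2aΔx → Δx = (0² − 107²)/(2·-9.81) = 586 m

Phase 3 (free fall): v₀ = 0 m/s, a = -9.81 m/s².
Falls 881 m from rest: t = √(2·881/9.81) = 13.4 s; v = g·t = 131 m/s.
Impact speed = 131 m/s

131.5 m/s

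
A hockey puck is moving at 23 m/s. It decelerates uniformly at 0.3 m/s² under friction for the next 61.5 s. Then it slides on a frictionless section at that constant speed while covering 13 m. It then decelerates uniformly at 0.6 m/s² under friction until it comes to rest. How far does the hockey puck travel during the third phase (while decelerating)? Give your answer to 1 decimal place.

Phase 1 (decelerating): v₀ = 23.0 m/s, a = -0.3 m/s².
v = v₀ + at = 23.0 + (-0.3)(61.5) = 4.55 m/s
Δx = v₀t + ½at² = 23.0·61.5 + 0.5·-0.3·61.5² = 847 m

Phase 2 (constant speed): v₀ = 4.55 m/s, a = 0 m/s².
Constant speed: t = d/v = 13/4.55 = 2.86 s

Phase 3 (decelerating): v₀ = 4.55 m/s, a = -0.6 m/s².
v = v₀ + at → t = (0 − 4.55) / -0.6 = 7.58 s
v² = v₀² + 2aΔx → Δx = (0² − 4.55²)/(2·-0.6) = 17.3 m
Distance in phase 3 = 17.3 m

17.3 m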